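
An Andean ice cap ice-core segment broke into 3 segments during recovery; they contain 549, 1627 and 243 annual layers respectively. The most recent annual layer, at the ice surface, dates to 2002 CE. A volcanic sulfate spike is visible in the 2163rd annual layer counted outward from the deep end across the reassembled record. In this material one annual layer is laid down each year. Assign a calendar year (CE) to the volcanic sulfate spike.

1746 CE

Total annual layers = 549 + 1627 + 243 = 2419.
The volcanic sulfate spike sits at annual layer 2163 from the deep end, so 2419 − 2163 = 256 annual layers formed after it.
2002 − 256 = 1746 CE.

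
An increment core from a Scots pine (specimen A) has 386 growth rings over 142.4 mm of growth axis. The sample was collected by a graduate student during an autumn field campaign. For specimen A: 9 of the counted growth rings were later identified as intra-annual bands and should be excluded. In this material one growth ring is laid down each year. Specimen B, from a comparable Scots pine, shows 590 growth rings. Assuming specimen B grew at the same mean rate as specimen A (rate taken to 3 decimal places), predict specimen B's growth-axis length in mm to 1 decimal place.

Specimen A: after corrections the count is 386 − 9 = 377 growth rings.
A: Extension rate ≈ 142.4 / 377 = 0.378 mm per year.
Length of B = 0.378 × 590 = 223.0 mm.

223.0 mm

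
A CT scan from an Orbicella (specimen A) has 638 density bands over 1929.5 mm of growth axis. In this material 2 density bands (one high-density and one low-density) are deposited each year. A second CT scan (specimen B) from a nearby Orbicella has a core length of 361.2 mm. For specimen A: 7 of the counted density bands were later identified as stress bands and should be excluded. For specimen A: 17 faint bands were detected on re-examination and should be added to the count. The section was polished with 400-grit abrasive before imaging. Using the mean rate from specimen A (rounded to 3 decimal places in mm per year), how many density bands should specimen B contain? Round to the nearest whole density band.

Specimen A: adjusted count: 638 − 7 + 17 = 648 density bands.
Specimen A: dividing by 2 density bands per year: 648 / 2 = 324 years.
A: 1929.5 mm over 324 years gives 1929.5 / 324 ≈ 5.955 mm/yr.
B spans 361.2 / 5.955 = 60.65 years; at 2 density bands per year that is 60.65 × 2 ≈ 121 density bands.

121 density bands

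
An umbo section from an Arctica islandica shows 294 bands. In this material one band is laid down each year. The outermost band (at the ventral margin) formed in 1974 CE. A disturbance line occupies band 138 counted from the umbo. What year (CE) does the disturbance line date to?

1818 CE

The disturbance line sits at band 138 from the umbo, so 294 − 138 = 156 bands formed after it.
The band at the ventral margin is 1974 CE, so the disturbance line dates to 1974 − 156 = 1818 CE.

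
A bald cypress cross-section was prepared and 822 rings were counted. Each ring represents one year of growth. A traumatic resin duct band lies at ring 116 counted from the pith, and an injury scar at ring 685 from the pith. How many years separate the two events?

569 years

685 − 116 = 569 rings lie between the two events.
One ring per year makes the interval 569 years.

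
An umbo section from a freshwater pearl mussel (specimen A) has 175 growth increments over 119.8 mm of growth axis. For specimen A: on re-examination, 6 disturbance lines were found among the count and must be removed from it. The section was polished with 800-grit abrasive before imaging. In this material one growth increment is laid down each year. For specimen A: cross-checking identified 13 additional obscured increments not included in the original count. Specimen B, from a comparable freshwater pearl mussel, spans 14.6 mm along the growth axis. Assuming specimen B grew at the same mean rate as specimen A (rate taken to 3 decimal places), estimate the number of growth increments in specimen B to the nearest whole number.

22 growth increments

Specimen A: adjusted count: 175 − 6 + 13 = 182 growth increments.
A: 119.8 mm over 182 years gives 119.8 / 182 ≈ 0.658 mm/year.
Specimen B: 14.6 mm / 0.658 mm per year = 22.19 years ≈ 22 growth increments.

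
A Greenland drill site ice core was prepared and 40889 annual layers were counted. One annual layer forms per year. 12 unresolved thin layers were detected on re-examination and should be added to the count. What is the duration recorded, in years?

After corrections the count is 40889 + 12 = 40901 annual layers.
One annual layer per year makes the duration 40901 years.

40901 years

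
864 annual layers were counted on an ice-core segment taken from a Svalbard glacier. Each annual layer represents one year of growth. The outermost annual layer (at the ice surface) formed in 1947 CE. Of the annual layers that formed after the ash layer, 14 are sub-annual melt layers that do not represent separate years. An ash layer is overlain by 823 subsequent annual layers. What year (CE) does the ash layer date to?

1138 CE

There are 823 annual layers younger than the ash layer.
823 − 14 false = 809 true annual layers after the ash layer.
The annual layer at the ice surface is 1947 CE, so the ash layer dates to 1947 − 809 = 1138 CE.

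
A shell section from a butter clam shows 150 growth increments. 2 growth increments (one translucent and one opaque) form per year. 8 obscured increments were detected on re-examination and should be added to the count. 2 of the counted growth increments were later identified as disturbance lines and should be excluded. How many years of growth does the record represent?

Correcting the raw count gives 150 − 2 + 8 = 156 true growth increments.
156 growth increments at 2 per year is 156 / 2 = 78 years.

78 years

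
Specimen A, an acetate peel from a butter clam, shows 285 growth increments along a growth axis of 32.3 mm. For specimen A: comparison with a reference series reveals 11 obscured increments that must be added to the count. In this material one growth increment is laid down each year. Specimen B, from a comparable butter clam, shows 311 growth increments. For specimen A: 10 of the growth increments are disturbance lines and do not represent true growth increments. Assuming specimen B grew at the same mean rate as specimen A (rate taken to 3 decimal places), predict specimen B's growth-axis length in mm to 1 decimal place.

Specimen A: after corrections the count is 285 − 10 + 11 = 286 growth increments.
A: Extension rate ≈ 32.3 / 286 = 0.113 mm/yr.
Length of B = 0.113 × 311 = 35.1 mm.

35.1 mm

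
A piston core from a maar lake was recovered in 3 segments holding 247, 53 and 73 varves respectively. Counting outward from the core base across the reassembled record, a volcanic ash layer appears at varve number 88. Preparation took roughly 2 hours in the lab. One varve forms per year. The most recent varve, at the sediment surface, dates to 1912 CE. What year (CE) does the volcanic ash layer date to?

Total varves = 247 + 53 + 73 = 373.
373 − 88 = 285 varves lie beyond the volcanic ash layer toward the sediment surface.
The varve at the sediment surface is 1912 CE, so the volcanic ash layer dates to 1912 − 285 = 1627 CE.

1627 CE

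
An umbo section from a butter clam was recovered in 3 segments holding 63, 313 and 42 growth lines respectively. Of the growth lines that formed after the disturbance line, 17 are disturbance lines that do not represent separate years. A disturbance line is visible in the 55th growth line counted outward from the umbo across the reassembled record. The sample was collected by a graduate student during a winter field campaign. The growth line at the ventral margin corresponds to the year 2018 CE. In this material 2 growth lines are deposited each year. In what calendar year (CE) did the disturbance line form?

1845 CE

Total growth lines = 63 + 313 + 42 = 418.
The disturbance line sits at growth line 55 from the umbo, so 418 − 55 = 363 growth lines formed after it.
363 − 17 false = 346 true growth lines after the disturbance line.
Dividing by 2 growth lines per year: 346 / 2 = 173 years.
Counting back 173 years from 2018 CE places the disturbance line in 2018 − 173 = 1845 CE.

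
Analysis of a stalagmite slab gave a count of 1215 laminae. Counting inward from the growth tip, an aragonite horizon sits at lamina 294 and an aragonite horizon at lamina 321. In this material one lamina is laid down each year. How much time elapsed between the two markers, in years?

27 years

The two markers are separated by 321 − 294 = 27 laminae.
One lamina per year makes the interval 27 years.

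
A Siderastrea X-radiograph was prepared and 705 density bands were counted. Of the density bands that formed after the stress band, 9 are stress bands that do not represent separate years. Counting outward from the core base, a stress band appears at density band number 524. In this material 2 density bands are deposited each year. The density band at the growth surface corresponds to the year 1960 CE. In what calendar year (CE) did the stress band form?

Between density band 524 and the growth surface there are 705 − 524 = 181 density bands.
Excluding 9 false density bands: 181 − 9 = 172.
With 2 density bands per year, 172 / 2 = 86 years.
Counting back 86 years from 1960 CE places the stress band in 1960 − 86 = 1874 CE.

1874 CE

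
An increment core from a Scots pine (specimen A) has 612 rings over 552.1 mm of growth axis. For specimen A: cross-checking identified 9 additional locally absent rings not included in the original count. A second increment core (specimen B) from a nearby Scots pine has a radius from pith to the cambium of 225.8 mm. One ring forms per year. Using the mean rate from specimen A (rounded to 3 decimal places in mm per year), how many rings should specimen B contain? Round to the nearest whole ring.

Specimen A: correcting the raw count gives 612 + 9 = 621 true rings.
A: Mean rate = 552.1 mm / 621 years ≈ 0.889 mm/year.
For B, 225.8 / 0.889 = 253.99 years ≈ 254 rings.

254 rings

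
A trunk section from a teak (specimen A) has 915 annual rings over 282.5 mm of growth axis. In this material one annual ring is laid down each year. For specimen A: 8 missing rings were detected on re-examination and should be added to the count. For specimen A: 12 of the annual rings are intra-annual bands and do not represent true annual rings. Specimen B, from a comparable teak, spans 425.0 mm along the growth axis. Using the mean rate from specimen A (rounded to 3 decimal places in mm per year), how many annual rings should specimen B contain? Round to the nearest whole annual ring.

1371 annual rings

Specimen A: true annual ring count = 915 − 12 + 8 = 911.
A: Mean rate = 282.5 mm / 911 years ≈ 0.310 mm/yr.
For B, 425.0 / 0.310 = 1370.97 years ≈ 1371 annual rings.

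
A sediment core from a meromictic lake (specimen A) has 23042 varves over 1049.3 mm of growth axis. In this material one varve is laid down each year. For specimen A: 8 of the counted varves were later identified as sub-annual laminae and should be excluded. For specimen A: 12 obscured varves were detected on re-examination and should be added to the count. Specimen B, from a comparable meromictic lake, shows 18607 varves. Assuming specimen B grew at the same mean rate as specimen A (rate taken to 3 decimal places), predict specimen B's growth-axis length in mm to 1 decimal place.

Specimen A: true varve count = 23042 − 8 + 12 = 23046.
A: Mean rate = 1049.3 mm / 23046 years ≈ 0.046 mm per year.
B's length ≈ 0.046 × 18607 = 855.9 mm.

855.9 mm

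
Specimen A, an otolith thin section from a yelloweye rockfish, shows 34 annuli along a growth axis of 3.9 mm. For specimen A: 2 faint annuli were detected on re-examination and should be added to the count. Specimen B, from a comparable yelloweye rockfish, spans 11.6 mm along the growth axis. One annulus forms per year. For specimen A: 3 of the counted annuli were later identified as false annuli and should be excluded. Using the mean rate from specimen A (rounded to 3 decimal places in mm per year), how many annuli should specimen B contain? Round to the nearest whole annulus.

Specimen A: true annulus count = 34 − 3 + 2 = 33.
A: 3.9 mm over 33 years gives 3.9 / 33 ≈ 0.118 mm per year.
B spans 11.6 / 0.118 = 98.31 years ≈ 98 annuli.

98 annuli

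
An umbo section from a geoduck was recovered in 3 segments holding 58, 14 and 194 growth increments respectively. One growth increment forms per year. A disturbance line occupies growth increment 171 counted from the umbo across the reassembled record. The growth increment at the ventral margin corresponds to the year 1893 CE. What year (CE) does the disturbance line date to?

Total growth increments = 58 + 14 + 194 = 266.
The disturbance line sits at growth increment 171 from the umbo, so 266 − 171 = 95 growth increments formed after it.
1893 − 95 = 1798 CE.

1798 CE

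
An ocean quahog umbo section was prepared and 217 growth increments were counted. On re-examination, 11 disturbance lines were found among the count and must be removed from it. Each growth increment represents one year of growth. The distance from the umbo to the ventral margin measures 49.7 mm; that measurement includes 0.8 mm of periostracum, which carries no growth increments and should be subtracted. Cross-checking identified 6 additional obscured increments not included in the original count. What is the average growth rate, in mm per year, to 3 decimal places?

Adjusted count: 217 − 11 + 6 = 212 growth increments.
Net length = 49.7 − 0.8 = 48.9 mm.
Mean rate = 48.9 mm / 212 years ≈ 0.231 mm per year.

0.231 mm per year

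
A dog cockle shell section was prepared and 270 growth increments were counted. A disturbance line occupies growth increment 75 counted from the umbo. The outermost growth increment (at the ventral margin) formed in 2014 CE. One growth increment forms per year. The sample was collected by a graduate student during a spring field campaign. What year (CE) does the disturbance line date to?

The disturbance line sits at growth increment 75 from the umbo, so 270 − 75 = 195 growth increments formed after it.
Counting back 195 years from 2014 CE places the disturbance line in 2014 − 195 = 1819 CE.

1819 CE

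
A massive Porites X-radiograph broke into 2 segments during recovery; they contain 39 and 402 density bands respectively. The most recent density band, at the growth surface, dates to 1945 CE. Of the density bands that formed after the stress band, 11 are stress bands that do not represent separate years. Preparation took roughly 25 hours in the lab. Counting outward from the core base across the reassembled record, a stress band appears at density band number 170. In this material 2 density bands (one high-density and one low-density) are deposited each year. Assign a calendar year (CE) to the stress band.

Total density bands = 39 + 402 = 441.
The stress band sits at density band 170 from the core base, so 441 − 170 = 271 density bands formed after it.
Removing the 11 false density bands leaves 271 − 11 = 260 true density bands beyond the stress band.
With 2 density bands per year, 260 / 2 = 130 years.
The density band at the growth surface is 1945 CE, so the stress band dates to 1945 − 130 = 1815 CE.

1815 CE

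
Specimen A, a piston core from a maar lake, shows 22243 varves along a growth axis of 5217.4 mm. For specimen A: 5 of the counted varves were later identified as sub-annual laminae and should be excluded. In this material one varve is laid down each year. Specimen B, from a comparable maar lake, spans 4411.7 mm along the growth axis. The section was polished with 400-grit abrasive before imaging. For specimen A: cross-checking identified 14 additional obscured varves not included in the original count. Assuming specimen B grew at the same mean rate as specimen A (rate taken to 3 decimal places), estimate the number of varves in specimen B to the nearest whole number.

18853 varves

Specimen A: adjusted count: 22243 − 5 + 14 = 22252 varves.
A: 5217.4 mm over 22252 years gives 5217.4 / 22252 ≈ 0.234 mm/yr.
B spans 4411.7 / 0.234 = 18853.42 years ≈ 18853 varves.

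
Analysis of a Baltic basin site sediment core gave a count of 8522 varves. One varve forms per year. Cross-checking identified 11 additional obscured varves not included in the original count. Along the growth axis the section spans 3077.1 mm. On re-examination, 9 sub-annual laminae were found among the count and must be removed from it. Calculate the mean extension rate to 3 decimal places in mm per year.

Adjusted count: 8522 − 9 + 11 = 8524 varves.
3077.1 mm over 8524 years gives 3077.1 / 8524 ≈ 0.361 mm per year.

0.361 mm per year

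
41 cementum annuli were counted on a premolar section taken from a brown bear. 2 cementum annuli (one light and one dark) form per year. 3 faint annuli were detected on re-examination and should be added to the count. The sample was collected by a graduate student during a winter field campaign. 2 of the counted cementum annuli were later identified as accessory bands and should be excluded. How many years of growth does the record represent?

Adjusted count: 41 − 2 + 3 = 42 cementum annuli.
Dividing by 2 cementum annuli per year: 42 / 2 = 21 years.

21 yr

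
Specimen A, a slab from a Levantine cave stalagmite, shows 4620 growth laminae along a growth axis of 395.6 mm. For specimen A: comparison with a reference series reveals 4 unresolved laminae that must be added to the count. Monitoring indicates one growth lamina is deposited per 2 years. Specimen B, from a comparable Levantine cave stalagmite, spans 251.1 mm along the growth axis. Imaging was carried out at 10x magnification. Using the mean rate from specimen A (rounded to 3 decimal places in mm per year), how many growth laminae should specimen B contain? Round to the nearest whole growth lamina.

2920 growth laminae

Specimen A: true growth lamina count = 4620 + 4 = 4624.
Specimen A: at 2 years per growth lamina, 4624 × 2 = 9248 years.
A: Mean rate = 395.6 mm / 9248 years ≈ 0.043 mm per year.
For B, 251.1 / 0.043 = 5839.53 years; at 2 years per growth lamina that is 5839.53 / 2 ≈ 2920 growth laminae.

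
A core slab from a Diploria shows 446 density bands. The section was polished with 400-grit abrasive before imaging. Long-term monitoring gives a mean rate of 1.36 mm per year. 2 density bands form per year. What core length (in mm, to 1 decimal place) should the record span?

With 2 density bands per year, 446 / 2 = 223 years.
Length ≈ 1.36 × 223 = 303.3 mm.

303.3 mm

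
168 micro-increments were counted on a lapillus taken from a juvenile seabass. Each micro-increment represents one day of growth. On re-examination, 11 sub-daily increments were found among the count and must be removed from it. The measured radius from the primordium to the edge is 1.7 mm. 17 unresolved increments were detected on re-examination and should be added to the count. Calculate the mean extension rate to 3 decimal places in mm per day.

0.010 mm per day

After corrections the count is 168 − 11 + 17 = 174 micro-increments.
Extension rate ≈ 1.7 / 174 = 0.010 mm per day.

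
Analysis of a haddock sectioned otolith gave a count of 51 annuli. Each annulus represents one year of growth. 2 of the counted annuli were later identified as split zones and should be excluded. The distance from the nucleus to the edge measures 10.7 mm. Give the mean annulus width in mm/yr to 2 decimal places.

0.22 mm/yr

True annulus count = 51 − 2 = 49.
10.7 mm over 49 years gives 10.7 / 49 ≈ 0.22 mm/yr.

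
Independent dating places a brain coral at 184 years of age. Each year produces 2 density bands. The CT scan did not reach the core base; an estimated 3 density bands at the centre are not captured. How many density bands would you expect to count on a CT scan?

Expected density bands: 184 × 2 = 368.
Less the 3 uncaptured density bands: 368 − 3 = 365.

365 density bands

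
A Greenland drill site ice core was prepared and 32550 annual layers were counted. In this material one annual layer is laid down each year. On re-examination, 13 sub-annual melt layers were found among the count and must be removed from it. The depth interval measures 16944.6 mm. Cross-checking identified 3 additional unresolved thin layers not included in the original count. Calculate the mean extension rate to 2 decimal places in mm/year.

Adjusted count: 32550 − 13 + 3 = 32540 annual layers.
Extension rate ≈ 16944.6 / 32540 = 0.52 mm/year.

0.52 mm/year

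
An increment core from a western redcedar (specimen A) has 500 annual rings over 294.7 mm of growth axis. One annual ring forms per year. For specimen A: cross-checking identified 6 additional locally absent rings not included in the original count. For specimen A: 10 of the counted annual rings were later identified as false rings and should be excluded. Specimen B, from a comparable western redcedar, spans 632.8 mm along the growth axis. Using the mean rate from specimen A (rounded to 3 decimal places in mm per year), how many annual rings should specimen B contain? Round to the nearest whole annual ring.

1065 annual rings

Specimen A: correcting the raw count gives 500 − 10 + 6 = 496 true annual rings.
A: Mean rate = 294.7 mm / 496 years ≈ 0.594 mm per year.
Specimen B: 632.8 mm / 0.594 mm per year = 1065.32 years ≈ 1065 annual rings.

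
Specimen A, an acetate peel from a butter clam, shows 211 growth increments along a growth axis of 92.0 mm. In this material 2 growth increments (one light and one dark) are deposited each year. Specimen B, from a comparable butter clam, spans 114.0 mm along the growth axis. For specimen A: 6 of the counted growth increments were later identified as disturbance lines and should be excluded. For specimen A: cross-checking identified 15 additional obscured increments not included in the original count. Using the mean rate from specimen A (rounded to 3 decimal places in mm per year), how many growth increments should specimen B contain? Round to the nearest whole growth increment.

Specimen A: true growth increment count = 211 − 6 + 15 = 220.
Specimen A: with 2 growth increments per year, 220 / 2 = 110 years.
A: Mean rate = 92.0 mm / 110 years ≈ 0.836 mm/yr.
B spans 114.0 / 0.836 = 136.36 years; at 2 growth increments per year that is 136.36 × 2 ≈ 273 growth increments.

273 growth increments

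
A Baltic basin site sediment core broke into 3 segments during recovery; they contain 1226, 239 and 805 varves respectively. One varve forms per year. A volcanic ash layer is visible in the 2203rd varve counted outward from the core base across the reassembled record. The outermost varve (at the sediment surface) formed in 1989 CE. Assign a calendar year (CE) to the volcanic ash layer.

1922 CE

Total varves = 1226 + 239 + 805 = 2270.
Between varve 2203 and the sediment surface there are 2270 − 2203 = 67 varves.
1989 − 67 = 1922 CE.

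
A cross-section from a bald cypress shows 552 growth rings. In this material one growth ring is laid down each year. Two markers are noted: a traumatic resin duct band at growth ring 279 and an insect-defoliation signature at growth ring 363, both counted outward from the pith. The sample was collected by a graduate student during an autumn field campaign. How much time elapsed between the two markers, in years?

363 − 279 = 84 growth rings lie between the two events.
That is 84 years at one growth ring per year.

84 years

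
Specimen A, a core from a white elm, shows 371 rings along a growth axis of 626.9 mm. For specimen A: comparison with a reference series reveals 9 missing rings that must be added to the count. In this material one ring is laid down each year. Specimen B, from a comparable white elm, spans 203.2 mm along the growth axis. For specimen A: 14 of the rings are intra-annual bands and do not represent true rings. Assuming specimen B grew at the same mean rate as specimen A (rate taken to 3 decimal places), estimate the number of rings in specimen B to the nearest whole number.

Specimen A: adjusted count: 371 − 14 + 9 = 366 rings.
A: Mean rate = 626.9 mm / 366 years ≈ 1.713 mm per year.
B spans 203.2 / 1.713 = 118.62 years ≈ 119 rings.

119 rings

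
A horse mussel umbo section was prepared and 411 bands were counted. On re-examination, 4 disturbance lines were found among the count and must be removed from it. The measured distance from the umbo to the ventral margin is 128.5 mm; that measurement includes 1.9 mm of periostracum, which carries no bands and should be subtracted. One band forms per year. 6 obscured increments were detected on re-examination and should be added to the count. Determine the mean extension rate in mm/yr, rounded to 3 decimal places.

Correcting the raw count gives 411 − 4 + 6 = 413 true bands.
Removing the 1.9 mm offcut leaves 128.5 − 1.9 = 126.6 mm.
Extension rate ≈ 126.6 / 413 = 0.307 mm/yr.

0.307 mm/yr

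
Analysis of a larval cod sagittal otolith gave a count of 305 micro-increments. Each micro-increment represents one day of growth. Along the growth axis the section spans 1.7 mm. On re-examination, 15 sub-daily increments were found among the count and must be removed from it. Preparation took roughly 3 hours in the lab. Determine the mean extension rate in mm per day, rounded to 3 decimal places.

0.006 mm per day

Adjusted count: 305 − 15 = 290 micro-increments.
1.7 mm over 290 days gives 1.7 / 290 ≈ 0.006 mm per day.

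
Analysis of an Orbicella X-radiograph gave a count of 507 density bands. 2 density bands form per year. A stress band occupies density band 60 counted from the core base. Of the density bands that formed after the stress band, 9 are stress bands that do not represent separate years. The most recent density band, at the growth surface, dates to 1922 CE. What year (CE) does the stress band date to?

1703 CE

Between density band 60 and the growth surface there are 507 − 60 = 447 density bands.
447 − 9 false = 438 true density bands after the stress band.
With 2 density bands per year, 438 / 2 = 219 years.
Counting back 219 years from 1922 CE places the stress band in 1922 − 219 = 1703 CE.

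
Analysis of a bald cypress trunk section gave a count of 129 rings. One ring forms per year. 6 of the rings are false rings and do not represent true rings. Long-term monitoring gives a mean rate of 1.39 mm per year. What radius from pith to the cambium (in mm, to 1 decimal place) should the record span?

171.0 mm

Correcting the raw count gives 129 − 6 = 123 true rings.
Predicted length = 1.39 mm/year × 123 years = 171.0 mm.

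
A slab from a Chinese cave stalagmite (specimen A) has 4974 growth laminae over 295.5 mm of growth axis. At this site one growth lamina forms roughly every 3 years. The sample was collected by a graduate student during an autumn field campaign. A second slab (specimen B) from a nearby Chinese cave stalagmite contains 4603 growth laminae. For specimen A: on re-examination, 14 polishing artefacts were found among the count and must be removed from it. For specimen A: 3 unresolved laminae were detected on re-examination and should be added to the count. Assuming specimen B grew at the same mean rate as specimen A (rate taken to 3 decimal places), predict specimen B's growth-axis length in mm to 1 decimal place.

Specimen A: true growth lamina count = 4974 − 14 + 3 = 4963.
Specimen A: multiplying by 3 years per growth lamina: 4963 × 3 = 14889 years.
A: 295.5 mm over 14889 years gives 295.5 / 14889 ≈ 0.020 mm/year.
Specimen B: at 3 years per growth lamina, 4603 × 3 = 13809 years. For B, 0.020 mm/year × 13809 years = 276.2 mm.

276.2 mm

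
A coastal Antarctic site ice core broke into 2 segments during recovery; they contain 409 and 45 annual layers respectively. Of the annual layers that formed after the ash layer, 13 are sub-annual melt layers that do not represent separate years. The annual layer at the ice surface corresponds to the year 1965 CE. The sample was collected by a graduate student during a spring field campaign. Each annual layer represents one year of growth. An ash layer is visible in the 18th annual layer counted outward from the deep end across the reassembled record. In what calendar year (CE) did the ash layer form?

Total annual layers = 409 + 45 = 454.
454 − 18 = 436 annual layers lie beyond the ash layer toward the ice surface.
436 − 13 false = 423 true annual layers after the ash layer.
Counting back 423 years from 1965 CE places the ash layer in 1965 − 423 = 1542 CE.

1542 CE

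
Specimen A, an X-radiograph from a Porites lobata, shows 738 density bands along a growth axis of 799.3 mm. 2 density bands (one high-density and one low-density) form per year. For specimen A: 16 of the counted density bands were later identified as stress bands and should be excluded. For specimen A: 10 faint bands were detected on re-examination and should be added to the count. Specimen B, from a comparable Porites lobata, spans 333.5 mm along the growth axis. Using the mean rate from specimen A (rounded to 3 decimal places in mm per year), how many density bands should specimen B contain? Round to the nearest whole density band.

305 density bands

Specimen A: after corrections the count is 738 − 16 + 10 = 732 density bands.
Specimen A: dividing by 2 density bands per year: 732 / 2 = 366 years.
A: 799.3 mm over 366 years gives 799.3 / 366 ≈ 2.184 mm per year.
B spans 333.5 / 2.184 = 152.70 years; at 2 density bands per year that is 152.70 × 2 ≈ 305 density bands.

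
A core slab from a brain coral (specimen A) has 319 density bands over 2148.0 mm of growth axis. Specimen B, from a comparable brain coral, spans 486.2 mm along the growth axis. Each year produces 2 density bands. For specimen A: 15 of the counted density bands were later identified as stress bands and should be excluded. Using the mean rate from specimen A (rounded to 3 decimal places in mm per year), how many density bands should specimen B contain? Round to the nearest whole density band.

69 density bands

Specimen A: correcting the raw count gives 319 − 15 = 304 true density bands.
Specimen A: dividing by 2 density bands per year: 304 / 2 = 152 years.
A: 2148.0 mm over 152 years gives 2148.0 / 152 ≈ 14.132 mm per year.
Specimen B: 486.2 mm / 14.132 mm per year = 34.40 years; at 2 density bands per year that is 34.40 × 2 ≈ 69 density bands.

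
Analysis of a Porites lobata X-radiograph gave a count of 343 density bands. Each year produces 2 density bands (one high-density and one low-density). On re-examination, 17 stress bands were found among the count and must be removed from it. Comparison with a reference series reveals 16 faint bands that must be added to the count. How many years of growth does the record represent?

171 yr

True density band count = 343 − 17 + 16 = 342.
342 density bands at 2 per year is 342 / 2 = 171 years.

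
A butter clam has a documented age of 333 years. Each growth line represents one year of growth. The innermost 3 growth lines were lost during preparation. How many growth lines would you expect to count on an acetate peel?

Expected growth lines over 333 years: 333.
Subtracting the 3 growth lines not captured gives 333 − 3 = 330 growth lines in the record.

330 growth lines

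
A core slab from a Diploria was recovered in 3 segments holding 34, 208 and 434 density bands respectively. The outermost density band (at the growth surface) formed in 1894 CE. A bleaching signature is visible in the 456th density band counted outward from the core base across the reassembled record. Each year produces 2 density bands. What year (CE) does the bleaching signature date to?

Total density bands = 34 + 208 + 434 = 676.
676 − 456 = 220 density bands lie beyond the bleaching signature toward the growth surface.
Dividing by 2 density bands per year: 220 / 2 = 110 years.
1894 − 110 = 1784 CE.

1784 CE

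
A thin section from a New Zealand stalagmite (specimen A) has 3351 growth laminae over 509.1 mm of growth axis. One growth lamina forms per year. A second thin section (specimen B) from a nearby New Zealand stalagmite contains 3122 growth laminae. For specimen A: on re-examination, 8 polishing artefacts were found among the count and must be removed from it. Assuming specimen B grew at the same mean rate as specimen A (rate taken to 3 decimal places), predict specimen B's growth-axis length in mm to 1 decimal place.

474.5 mm

Specimen A: adjusted count: 3351 − 8 = 3343 growth laminae.
A: Extension rate ≈ 509.1 / 3343 = 0.152 mm per year.
B's length ≈ 0.152 × 3122 = 474.5 mm.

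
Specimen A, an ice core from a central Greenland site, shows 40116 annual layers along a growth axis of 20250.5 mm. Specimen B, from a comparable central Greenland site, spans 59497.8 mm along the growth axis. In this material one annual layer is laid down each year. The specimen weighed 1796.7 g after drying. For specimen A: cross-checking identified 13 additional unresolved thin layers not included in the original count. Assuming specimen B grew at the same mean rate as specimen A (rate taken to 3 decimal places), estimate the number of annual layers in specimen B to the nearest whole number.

Specimen A: after corrections the count is 40116 + 13 = 40129 annual layers.
A: Extension rate ≈ 20250.5 / 40129 = 0.505 mm per year.
B spans 59497.8 / 0.505 = 117817.43 years ≈ 117817 annual layers.

117817 annual layers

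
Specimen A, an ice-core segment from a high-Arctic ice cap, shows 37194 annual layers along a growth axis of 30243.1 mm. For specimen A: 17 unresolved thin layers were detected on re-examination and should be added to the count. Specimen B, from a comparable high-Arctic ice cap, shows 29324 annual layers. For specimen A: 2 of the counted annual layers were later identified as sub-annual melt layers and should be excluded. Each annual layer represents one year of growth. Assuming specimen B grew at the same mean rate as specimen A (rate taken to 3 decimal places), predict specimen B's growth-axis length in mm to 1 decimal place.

Specimen A: adjusted count: 37194 − 2 + 17 = 37209 annual layers.
A: Extension rate ≈ 30243.1 / 37209 = 0.813 mm/year.
B's length ≈ 0.813 × 29324 = 23840.4 mm.

23840.4 mm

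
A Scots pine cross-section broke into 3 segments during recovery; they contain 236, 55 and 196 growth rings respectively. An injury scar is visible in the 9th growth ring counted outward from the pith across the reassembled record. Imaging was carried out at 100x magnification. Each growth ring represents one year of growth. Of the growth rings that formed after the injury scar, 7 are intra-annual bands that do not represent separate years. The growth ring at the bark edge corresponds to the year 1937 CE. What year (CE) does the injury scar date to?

1466 CE

Total growth rings = 236 + 55 + 196 = 487.
487 − 9 = 478 growth rings lie beyond the injury scar toward the bark edge.
Excluding 7 false growth rings: 478 − 7 = 471.
Counting back 471 years from 1937 CE places the injury scar in 1937 − 471 = 1466 CE.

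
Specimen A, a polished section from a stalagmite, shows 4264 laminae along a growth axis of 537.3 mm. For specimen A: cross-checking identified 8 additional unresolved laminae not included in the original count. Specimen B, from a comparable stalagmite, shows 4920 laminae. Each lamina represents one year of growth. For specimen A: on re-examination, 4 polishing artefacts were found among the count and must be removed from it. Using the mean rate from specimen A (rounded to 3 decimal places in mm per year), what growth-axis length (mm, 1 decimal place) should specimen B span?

Specimen A: adjusted count: 4264 − 4 + 8 = 4268 laminae.
A: Mean rate = 537.3 mm / 4268 years ≈ 0.126 mm/year.
B's length ≈ 0.126 × 4920 = 619.9 mm.

619.9 mm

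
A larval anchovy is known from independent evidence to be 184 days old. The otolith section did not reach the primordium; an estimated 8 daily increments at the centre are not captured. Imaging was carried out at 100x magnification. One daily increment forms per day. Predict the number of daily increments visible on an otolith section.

One daily increment per day gives 184 daily increments over 184 days.
Less the 8 uncaptured daily increments: 184 − 8 = 176.

176 daily increments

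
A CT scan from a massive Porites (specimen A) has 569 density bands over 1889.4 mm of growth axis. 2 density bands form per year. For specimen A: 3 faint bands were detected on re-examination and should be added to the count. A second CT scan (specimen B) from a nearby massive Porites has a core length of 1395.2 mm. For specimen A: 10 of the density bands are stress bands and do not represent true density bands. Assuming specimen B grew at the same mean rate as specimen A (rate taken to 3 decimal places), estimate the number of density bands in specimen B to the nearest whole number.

415 density bands

Specimen A: after corrections the count is 569 − 10 + 3 = 562 density bands.
Specimen A: with 2 density bands per year, 562 / 2 = 281 years.
A: 1889.4 mm over 281 years gives 1889.4 / 281 ≈ 6.724 mm/year.
Specimen B: 1395.2 mm / 6.724 mm per year = 207.50 years; at 2 density bands per year that is 207.50 × 2 ≈ 415 density bands.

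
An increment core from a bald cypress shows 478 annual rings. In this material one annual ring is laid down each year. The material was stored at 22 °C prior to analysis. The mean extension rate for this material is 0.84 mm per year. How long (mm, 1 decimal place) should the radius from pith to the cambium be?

401.5 mm

478 years of growth are recorded.
478 years at 0.84 mm/year gives 0.84 × 478 = 401.5 mm.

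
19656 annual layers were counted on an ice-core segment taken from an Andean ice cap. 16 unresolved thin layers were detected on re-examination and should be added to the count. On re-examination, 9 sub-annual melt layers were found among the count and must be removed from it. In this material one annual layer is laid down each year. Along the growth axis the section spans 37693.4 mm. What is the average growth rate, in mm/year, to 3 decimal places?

1.917 mm/year

After corrections the count is 19656 − 9 + 16 = 19663 annual layers.
Extension rate ≈ 37693.4 / 19663 = 1.917 mm/year.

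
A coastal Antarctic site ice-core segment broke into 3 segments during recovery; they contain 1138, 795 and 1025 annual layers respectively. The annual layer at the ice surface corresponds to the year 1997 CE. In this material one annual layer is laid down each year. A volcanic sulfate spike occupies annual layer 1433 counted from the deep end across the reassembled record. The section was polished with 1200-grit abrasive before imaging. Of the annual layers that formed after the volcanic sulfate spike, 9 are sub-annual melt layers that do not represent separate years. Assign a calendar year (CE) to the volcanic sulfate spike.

481 CE

Total annual layers = 1138 + 795 + 1025 = 2958.
2958 − 1433 = 1525 annual layers lie beyond the volcanic sulfate spike toward the ice surface.
1525 − 9 false = 1516 true annual layers after the volcanic sulfate spike.
The annual layer at the ice surface is 1997 CE, so the volcanic sulfate spike dates to 1997 − 1516 = 481 CE.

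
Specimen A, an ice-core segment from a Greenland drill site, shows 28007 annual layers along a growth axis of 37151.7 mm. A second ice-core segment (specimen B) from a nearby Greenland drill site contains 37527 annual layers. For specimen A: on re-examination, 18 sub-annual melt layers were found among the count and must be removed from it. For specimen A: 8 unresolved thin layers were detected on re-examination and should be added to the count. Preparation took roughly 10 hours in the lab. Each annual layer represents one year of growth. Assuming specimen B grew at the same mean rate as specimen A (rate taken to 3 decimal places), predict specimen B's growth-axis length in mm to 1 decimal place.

Specimen A: correcting the raw count gives 28007 − 18 + 8 = 27997 true annual layers.
A: Mean rate = 37151.7 mm / 27997 years ≈ 1.327 mm/year.
B's length ≈ 1.327 × 37527 = 49798.3 mm.

49798.3 mm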